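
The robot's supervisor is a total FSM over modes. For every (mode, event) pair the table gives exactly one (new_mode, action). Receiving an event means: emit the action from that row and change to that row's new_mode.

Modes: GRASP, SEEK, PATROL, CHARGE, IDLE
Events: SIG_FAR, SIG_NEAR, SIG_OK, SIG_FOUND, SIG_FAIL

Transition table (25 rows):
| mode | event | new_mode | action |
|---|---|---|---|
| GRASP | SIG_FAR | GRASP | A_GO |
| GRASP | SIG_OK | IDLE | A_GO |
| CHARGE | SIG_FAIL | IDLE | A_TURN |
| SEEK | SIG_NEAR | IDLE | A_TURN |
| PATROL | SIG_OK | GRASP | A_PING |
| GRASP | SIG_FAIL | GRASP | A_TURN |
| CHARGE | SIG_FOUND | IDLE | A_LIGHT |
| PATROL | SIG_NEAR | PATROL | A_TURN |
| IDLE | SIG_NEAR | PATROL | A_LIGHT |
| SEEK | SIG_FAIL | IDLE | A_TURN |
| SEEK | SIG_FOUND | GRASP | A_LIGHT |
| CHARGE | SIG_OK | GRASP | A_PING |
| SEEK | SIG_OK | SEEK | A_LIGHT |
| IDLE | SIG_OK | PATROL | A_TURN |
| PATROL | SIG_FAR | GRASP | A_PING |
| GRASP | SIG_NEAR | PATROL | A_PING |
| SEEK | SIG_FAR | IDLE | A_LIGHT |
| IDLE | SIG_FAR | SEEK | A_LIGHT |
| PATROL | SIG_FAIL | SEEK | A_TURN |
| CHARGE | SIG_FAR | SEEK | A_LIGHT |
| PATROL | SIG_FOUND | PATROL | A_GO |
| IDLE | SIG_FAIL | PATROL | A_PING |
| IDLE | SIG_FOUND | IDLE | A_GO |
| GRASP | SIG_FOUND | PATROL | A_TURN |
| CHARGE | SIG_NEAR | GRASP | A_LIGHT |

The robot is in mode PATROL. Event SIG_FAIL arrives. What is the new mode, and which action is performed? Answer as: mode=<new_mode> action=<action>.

mode=SEEK action=A_TURN

current mode = PATROL; filter table to that mode:
  (PATROL, SIG_OK) → (GRASP, A_PING)
  (PATROL, SIG_NEAR) → (PATROL, A_TURN)
  (PATROL, SIG_FAR) → (GRASP, A_PING)
  (PATROL, SIG_FAIL) → (SEEK, A_TURN)  ← event matches
  (PATROL, SIG_FOUND) → (PATROL, A_GO)
event = SIG_FAIL selects (SEEK, A_TURN)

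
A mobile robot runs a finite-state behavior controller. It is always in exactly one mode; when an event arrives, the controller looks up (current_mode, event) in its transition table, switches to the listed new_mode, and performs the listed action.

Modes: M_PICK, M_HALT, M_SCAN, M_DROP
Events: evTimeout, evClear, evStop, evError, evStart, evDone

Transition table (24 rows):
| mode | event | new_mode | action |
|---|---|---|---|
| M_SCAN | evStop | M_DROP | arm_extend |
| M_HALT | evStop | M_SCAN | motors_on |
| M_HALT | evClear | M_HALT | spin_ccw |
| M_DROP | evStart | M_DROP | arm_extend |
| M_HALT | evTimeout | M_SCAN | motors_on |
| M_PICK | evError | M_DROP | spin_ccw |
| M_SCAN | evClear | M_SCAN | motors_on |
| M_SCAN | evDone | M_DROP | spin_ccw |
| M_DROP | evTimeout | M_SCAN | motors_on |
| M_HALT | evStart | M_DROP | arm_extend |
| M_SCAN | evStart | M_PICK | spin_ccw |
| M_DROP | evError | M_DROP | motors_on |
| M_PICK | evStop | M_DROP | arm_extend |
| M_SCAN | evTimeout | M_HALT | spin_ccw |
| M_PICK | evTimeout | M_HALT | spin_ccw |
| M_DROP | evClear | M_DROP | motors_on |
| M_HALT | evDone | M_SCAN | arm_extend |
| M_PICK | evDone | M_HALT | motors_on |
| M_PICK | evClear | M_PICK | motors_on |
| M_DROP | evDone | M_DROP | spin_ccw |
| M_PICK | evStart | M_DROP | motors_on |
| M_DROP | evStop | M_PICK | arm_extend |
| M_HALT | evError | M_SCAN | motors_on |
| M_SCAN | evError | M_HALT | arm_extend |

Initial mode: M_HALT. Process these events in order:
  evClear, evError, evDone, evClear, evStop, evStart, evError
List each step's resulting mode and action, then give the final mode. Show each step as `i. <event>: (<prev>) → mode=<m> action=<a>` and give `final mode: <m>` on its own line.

final mode: M_DROP

1. evClear: (M_HALT) → mode=M_HALT action=spin_ccw
2. evError: (M_HALT) → mode=M_SCAN action=motors_on
3. evDone: (M_SCAN) → mode=M_DROP action=spin_ccw
4. evClear: (M_DROP) → mode=M_DROP action=motors_on
5. evStop: (M_DROP) → mode=M_PICK action=arm_extend
6. evStart: (M_PICK) → mode=M_DROP action=motors_on
7. evError: (M_DROP) → mode=M_DROP action=motors_on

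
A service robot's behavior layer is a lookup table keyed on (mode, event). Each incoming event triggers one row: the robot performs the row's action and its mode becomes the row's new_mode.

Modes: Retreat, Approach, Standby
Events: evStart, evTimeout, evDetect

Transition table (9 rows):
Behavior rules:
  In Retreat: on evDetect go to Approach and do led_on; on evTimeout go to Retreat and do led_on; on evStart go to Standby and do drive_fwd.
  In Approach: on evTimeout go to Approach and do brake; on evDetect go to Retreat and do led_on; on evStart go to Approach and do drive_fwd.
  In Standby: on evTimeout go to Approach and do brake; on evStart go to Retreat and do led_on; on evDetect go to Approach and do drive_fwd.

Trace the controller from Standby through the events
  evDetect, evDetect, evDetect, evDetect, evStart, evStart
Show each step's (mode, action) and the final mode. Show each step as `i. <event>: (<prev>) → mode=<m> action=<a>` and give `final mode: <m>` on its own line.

final mode: Retreat

1. evDetect: (Standby) → mode=Approach action=drive_fwd
2. evDetect: (Approach) → mode=Retreat action=led_on
3. evDetect: (Retreat) → mode=Approach action=led_on
4. evDetect: (Approach) → mode=Retreat action=led_on
5. evStart: (Retreat) → mode=Standby action=drive_fwd
6. evStart: (Standby) → mode=Retreat action=led_on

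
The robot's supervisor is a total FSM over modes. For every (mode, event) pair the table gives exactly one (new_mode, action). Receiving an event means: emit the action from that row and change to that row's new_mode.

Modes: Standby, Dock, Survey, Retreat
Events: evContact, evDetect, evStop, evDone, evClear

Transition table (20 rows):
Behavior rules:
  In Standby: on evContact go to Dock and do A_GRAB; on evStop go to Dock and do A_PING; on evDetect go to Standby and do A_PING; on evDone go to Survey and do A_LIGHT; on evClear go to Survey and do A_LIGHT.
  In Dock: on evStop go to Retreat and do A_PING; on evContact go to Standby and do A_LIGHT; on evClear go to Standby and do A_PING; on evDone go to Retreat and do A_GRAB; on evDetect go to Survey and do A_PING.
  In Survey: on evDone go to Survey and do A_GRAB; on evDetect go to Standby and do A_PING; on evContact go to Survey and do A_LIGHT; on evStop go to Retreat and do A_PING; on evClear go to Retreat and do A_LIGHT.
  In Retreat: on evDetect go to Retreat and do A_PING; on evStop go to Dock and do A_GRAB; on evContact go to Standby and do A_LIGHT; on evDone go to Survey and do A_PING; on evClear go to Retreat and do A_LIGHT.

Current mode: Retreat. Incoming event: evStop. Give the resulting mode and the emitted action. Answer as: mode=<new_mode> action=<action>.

current mode = Retreat; filter table to that mode:
  (Retreat, evDetect) → (Retreat, A_PING)
  (Retreat, evStop) → (Dock, A_GRAB)  ← event matches
  (Retreat, evContact) → (Standby, A_LIGHT)
  (Retreat, evDone) → (Survey, A_PING)
  (Retreat, evClear) → (Retreat, A_LIGHT)
event = evStop selects (Dock, A_GRAB)

mode=Dock action=A_GRAB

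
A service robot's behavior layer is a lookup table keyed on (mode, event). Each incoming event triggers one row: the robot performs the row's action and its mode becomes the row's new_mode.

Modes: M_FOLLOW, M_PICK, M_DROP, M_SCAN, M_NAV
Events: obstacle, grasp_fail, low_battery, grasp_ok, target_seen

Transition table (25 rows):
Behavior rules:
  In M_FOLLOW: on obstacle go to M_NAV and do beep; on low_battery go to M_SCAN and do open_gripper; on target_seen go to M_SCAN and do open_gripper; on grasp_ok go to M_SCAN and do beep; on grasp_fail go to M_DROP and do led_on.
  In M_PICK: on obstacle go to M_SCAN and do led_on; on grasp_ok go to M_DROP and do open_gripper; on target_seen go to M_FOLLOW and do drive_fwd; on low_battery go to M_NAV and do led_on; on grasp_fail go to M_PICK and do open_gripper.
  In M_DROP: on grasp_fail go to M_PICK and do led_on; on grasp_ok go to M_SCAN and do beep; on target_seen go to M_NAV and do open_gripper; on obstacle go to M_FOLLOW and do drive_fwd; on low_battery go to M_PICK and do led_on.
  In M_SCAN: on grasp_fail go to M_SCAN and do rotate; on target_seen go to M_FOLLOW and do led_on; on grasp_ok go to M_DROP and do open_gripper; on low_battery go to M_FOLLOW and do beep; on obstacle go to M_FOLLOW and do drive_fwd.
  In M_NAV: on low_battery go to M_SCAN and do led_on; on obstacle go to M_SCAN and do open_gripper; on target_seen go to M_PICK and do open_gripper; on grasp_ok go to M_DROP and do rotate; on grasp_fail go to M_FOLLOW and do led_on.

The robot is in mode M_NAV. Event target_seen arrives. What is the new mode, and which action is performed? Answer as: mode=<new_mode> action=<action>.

mode=M_PICK action=open_gripper

current mode = M_NAV; filter table to that mode:
  (M_NAV, low_battery) → (M_SCAN, led_on)
  (M_NAV, obstacle) → (M_SCAN, open_gripper)
  (M_NAV, target_seen) → (M_PICK, open_gripper)  ← event matches
  (M_NAV, grasp_ok) → (M_DROP, rotate)
  (M_NAV, grasp_fail) → (M_FOLLOW, led_on)
event = target_seen selects (M_PICK, open_gripper)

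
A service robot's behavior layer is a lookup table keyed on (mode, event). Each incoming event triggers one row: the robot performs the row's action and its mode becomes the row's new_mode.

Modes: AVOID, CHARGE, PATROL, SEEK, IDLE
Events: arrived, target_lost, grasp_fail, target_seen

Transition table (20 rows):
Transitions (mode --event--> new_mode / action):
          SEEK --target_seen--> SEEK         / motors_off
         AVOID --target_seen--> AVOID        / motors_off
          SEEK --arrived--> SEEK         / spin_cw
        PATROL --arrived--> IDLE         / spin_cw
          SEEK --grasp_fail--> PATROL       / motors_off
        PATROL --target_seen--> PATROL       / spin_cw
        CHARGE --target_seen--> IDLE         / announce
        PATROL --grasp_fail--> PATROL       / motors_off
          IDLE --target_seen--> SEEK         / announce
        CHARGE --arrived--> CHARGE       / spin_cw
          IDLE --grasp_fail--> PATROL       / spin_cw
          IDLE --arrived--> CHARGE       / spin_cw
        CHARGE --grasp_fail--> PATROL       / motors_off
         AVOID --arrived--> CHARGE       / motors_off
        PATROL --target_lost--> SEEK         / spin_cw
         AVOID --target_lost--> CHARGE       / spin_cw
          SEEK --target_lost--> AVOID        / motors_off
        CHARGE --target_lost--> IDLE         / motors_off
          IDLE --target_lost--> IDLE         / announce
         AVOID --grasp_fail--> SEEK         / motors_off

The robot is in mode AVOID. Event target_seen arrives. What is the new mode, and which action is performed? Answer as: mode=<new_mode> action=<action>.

mode=AVOID action=motors_off

current mode = AVOID; filter table to that mode:
  (AVOID, target_seen) → (AVOID, motors_off)  ← event matches
  (AVOID, arrived) → (CHARGE, motors_off)
  (AVOID, target_lost) → (CHARGE, spin_cw)
  (AVOID, grasp_fail) → (SEEK, motors_off)
event = target_seen selects (AVOID, motors_off)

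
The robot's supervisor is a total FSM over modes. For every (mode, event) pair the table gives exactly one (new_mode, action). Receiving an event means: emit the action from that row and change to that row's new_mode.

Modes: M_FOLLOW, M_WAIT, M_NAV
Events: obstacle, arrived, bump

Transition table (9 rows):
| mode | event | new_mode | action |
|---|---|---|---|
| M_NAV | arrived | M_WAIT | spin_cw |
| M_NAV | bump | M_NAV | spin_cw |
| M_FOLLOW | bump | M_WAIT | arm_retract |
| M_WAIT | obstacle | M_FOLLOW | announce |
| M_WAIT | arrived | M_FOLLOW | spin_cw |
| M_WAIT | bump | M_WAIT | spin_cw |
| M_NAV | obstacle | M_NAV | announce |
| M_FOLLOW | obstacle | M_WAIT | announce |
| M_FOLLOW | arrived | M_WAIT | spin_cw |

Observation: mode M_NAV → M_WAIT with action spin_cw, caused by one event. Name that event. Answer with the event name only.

arrived

try obstacle: (M_NAV, obstacle) → (M_NAV, announce)
try arrived: (M_NAV, arrived) → (M_WAIT, spin_cw)  ← matches
try bump: (M_NAV, bump) → (M_NAV, spin_cw)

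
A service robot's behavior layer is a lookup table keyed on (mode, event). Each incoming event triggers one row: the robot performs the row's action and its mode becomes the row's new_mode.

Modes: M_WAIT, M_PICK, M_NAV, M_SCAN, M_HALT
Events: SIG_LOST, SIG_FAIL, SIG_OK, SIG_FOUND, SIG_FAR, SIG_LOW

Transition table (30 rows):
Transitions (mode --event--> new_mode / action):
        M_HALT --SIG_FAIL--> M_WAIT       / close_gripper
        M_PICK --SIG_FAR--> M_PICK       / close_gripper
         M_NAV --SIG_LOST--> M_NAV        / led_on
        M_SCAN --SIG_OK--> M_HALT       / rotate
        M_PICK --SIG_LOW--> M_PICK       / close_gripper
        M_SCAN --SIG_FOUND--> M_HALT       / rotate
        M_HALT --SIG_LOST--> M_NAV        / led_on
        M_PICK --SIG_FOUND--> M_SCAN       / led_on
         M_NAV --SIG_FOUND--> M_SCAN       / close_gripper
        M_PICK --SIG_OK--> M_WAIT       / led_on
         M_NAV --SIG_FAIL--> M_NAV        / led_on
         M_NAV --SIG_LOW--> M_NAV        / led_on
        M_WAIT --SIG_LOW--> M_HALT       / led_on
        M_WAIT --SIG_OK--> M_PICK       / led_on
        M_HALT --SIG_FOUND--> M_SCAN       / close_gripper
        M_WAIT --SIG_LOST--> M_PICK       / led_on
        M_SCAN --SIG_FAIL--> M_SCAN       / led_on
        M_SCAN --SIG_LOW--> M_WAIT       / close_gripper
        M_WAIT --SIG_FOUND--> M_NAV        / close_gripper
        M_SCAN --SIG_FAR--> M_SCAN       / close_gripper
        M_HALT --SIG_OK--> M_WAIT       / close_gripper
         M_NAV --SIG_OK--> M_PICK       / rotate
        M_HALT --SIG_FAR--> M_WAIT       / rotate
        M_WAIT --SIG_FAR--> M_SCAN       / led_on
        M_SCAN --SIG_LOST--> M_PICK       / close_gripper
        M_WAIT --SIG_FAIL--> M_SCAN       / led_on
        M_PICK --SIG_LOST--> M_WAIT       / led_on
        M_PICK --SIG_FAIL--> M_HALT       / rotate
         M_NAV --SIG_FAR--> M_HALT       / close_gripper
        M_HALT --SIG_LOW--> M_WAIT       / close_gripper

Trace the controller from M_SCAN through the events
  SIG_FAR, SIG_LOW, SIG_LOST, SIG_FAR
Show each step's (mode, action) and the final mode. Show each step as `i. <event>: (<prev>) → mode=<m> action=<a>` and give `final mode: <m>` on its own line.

1. SIG_FAR: (M_SCAN) → mode=M_SCAN action=close_gripper
2. SIG_LOW: (M_SCAN) → mode=M_WAIT action=close_gripper
3. SIG_LOST: (M_WAIT) → mode=M_PICK action=led_on
4. SIG_FAR: (M_PICK) → mode=M_PICK action=close_gripper

final mode: M_PICK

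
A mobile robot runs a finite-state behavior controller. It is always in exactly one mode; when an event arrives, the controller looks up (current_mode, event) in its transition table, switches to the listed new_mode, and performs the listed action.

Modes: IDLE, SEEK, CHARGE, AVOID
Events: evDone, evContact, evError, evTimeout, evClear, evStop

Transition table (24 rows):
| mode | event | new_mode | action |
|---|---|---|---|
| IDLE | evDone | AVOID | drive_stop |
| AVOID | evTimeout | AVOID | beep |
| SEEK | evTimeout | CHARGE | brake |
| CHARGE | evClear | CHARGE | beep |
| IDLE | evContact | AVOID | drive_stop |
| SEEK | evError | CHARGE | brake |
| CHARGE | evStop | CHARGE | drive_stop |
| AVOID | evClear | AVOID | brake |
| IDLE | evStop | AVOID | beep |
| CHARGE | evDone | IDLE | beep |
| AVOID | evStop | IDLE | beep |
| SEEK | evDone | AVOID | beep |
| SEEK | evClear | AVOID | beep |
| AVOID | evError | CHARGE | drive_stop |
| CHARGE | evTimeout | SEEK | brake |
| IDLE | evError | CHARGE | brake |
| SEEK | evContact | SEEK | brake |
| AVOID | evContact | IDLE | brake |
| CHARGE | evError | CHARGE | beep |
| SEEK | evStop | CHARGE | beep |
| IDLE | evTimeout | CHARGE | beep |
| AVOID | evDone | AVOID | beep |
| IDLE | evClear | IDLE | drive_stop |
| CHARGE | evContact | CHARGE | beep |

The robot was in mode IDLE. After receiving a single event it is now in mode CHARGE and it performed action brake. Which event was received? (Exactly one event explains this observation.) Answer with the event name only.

try evDone: (IDLE, evDone) → (AVOID, drive_stop)
try evContact: (IDLE, evContact) → (AVOID, drive_stop)
try evError: (IDLE, evError) → (CHARGE, brake)  ← matches
try evTimeout: (IDLE, evTimeout) → (CHARGE, beep)
try evClear: (IDLE, evClear) → (IDLE, drive_stop)
try evStop: (IDLE, evStop) → (AVOID, beep)

evError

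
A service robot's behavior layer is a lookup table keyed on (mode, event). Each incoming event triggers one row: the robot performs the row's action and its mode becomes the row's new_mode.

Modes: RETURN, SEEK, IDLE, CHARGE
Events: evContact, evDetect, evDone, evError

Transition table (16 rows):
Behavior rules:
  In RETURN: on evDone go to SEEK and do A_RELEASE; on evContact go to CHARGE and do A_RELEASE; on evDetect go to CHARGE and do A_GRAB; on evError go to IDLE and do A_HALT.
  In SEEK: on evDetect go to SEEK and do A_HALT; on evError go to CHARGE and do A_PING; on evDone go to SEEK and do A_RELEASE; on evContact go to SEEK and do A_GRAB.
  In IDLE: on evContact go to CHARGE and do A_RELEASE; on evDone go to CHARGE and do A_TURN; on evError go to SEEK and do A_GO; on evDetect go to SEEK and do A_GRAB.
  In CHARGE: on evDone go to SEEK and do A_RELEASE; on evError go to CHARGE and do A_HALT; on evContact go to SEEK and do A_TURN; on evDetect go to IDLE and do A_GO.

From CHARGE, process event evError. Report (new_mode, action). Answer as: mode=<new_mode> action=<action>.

current mode = CHARGE; filter table to that mode:
  (CHARGE, evDone) → (SEEK, A_RELEASE)
  (CHARGE, evError) → (CHARGE, A_HALT)  ← event matches
  (CHARGE, evContact) → (SEEK, A_TURN)
  (CHARGE, evDetect) → (IDLE, A_GO)
event = evError selects (CHARGE, A_HALT)

mode=CHARGE action=A_HALT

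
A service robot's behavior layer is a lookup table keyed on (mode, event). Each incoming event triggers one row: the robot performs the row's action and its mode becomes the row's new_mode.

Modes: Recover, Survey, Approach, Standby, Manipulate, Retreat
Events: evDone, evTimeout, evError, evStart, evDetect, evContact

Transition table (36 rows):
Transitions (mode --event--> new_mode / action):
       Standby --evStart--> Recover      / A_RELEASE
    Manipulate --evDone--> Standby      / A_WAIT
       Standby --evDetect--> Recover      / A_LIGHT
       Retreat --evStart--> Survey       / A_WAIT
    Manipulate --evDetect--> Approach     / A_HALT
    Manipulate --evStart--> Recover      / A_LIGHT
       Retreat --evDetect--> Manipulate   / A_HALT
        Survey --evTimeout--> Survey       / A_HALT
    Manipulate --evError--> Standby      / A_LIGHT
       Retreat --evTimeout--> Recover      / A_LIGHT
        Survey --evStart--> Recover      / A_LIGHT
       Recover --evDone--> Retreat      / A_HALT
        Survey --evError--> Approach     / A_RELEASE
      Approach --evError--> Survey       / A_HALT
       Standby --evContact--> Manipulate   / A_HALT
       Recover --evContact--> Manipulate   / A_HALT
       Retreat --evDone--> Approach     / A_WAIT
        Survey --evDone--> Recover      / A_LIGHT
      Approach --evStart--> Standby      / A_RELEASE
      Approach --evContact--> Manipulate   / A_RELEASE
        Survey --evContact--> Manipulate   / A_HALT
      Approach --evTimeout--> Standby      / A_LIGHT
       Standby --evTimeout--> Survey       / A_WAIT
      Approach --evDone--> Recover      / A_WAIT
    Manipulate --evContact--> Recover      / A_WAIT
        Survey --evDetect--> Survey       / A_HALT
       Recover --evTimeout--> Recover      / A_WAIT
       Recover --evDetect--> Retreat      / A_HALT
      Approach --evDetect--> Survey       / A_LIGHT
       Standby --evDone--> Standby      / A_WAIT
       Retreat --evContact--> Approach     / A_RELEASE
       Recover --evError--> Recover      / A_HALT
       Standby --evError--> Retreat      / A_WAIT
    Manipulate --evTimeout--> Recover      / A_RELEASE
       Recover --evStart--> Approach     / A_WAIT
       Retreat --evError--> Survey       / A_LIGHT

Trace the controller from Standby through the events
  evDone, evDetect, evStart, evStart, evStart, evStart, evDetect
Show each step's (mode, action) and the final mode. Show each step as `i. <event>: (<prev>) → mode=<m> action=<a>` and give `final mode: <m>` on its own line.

final mode: Survey

1. evDone: (Standby) → mode=Standby action=A_WAIT
2. evDetect: (Standby) → mode=Recover action=A_LIGHT
3. evStart: (Recover) → mode=Approach action=A_WAIT
4. evStart: (Approach) → mode=Standby action=A_RELEASE
5. evStart: (Standby) → mode=Recover action=A_RELEASE
6. evStart: (Recover) → mode=Approach action=A_WAIT
7. evDetect: (Approach) → mode=Survey action=A_LIGHT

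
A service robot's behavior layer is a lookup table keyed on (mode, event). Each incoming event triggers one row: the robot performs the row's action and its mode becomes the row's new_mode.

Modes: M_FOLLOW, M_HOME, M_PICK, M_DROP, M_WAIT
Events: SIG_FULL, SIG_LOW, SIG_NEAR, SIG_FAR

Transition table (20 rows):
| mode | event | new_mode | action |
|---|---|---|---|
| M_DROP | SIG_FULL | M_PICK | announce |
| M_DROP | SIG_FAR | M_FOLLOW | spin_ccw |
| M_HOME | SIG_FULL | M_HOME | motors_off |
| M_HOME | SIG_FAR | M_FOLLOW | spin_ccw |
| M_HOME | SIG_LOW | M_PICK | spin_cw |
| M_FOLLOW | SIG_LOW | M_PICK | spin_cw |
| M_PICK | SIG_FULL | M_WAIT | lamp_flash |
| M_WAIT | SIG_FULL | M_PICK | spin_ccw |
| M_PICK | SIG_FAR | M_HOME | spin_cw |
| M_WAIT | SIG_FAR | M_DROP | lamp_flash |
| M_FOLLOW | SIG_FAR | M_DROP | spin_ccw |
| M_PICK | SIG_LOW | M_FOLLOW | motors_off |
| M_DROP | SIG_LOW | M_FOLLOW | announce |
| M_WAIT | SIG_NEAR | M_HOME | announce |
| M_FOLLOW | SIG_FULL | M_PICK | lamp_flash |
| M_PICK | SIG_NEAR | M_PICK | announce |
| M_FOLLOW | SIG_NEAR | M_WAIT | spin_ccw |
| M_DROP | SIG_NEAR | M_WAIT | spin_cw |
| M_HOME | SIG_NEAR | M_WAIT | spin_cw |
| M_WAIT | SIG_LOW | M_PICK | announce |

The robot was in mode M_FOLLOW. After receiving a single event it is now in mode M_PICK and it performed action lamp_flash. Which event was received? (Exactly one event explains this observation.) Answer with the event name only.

try SIG_FULL: (M_FOLLOW, SIG_FULL) → (M_PICK, lamp_flash)  ← matches
try SIG_LOW: (M_FOLLOW, SIG_LOW) → (M_PICK, spin_cw)
try SIG_NEAR: (M_FOLLOW, SIG_NEAR) → (M_WAIT, spin_ccw)
try SIG_FAR: (M_FOLLOW, SIG_FAR) → (M_DROP, spin_ccw)

SIG_FULL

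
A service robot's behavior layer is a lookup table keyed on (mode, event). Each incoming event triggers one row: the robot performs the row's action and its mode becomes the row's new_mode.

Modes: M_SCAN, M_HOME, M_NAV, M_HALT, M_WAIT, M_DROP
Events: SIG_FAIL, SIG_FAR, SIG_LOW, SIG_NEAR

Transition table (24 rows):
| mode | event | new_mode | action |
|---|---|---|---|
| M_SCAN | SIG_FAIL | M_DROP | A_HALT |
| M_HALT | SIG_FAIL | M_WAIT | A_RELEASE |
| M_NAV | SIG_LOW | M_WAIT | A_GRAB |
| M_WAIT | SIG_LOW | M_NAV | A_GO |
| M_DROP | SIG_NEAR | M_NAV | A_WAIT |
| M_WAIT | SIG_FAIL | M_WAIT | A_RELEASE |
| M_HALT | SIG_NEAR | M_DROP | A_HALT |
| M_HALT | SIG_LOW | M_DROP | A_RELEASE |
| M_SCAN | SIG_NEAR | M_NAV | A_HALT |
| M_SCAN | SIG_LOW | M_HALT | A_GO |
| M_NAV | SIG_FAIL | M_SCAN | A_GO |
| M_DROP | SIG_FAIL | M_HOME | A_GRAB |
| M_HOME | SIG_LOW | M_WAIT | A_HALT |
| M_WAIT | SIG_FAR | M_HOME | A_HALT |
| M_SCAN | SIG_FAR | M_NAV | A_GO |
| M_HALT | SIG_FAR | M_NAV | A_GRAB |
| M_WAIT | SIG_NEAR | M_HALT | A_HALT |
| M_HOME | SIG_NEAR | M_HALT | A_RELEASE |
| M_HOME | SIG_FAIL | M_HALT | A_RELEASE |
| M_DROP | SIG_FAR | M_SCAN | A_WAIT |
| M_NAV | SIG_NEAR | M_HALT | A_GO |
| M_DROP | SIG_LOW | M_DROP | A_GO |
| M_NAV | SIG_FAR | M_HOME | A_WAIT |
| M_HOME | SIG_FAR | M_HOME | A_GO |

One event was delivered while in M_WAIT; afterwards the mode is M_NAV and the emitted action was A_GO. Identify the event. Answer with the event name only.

SIG_LOW

try SIG_FAIL: (M_WAIT, SIG_FAIL) → (M_WAIT, A_RELEASE)
try SIG_FAR: (M_WAIT, SIG_FAR) → (M_HOME, A_HALT)
try SIG_LOW: (M_WAIT, SIG_LOW) → (M_NAV, A_GO)  ← matches
try SIG_NEAR: (M_WAIT, SIG_NEAR) → (M_HALT, A_HALT)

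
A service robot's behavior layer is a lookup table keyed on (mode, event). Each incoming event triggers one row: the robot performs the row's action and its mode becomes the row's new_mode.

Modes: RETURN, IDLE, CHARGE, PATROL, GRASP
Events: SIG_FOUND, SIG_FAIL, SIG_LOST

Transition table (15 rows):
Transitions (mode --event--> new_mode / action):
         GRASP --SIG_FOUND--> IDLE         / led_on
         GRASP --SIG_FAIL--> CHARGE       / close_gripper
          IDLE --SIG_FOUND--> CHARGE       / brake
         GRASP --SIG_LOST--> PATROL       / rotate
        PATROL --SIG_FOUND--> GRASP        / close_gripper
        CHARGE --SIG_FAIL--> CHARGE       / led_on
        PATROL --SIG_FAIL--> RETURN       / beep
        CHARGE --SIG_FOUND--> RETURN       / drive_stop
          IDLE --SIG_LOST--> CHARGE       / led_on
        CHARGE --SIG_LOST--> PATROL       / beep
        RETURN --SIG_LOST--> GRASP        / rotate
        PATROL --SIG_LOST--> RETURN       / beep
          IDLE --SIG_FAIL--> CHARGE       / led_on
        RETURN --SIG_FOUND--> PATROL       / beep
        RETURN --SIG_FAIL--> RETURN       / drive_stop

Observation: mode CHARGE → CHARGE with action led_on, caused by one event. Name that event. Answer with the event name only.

SIG_FAIL

try SIG_FOUND: (CHARGE, SIG_FOUND) → (RETURN, drive_stop)
try SIG_FAIL: (CHARGE, SIG_FAIL) → (CHARGE, led_on)  ← matches
try SIG_LOST: (CHARGE, SIG_LOST) → (PATROL, beep)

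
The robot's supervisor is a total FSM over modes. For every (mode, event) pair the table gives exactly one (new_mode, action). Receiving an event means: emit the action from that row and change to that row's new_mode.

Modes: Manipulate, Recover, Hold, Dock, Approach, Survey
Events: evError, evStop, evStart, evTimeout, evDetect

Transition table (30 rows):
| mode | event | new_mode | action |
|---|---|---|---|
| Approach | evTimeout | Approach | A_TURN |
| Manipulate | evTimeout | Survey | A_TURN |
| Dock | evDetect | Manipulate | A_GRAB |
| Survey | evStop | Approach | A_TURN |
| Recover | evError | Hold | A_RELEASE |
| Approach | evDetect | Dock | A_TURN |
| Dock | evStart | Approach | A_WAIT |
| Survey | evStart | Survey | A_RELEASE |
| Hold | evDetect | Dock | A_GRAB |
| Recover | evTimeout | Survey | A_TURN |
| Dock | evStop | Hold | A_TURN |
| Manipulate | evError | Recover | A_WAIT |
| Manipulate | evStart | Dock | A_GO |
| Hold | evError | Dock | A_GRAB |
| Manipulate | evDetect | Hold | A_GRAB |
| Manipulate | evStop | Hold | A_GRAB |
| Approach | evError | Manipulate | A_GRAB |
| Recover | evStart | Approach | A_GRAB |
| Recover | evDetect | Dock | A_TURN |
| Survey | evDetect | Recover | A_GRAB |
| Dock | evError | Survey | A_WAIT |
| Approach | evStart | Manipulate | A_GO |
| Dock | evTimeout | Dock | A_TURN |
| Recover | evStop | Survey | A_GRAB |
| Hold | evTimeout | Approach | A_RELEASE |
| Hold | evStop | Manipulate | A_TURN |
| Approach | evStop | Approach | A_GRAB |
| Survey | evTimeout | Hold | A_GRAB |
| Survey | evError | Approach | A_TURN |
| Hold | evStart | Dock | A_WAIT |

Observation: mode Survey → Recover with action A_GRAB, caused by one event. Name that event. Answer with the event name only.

evDetect

try evError: (Survey, evError) → (Approach, A_TURN)
try evStop: (Survey, evStop) → (Approach, A_TURN)
try evStart: (Survey, evStart) → (Survey, A_RELEASE)
try evTimeout: (Survey, evTimeout) → (Hold, A_GRAB)
try evDetect: (Survey, evDetect) → (Recover, A_GRAB)  ← matches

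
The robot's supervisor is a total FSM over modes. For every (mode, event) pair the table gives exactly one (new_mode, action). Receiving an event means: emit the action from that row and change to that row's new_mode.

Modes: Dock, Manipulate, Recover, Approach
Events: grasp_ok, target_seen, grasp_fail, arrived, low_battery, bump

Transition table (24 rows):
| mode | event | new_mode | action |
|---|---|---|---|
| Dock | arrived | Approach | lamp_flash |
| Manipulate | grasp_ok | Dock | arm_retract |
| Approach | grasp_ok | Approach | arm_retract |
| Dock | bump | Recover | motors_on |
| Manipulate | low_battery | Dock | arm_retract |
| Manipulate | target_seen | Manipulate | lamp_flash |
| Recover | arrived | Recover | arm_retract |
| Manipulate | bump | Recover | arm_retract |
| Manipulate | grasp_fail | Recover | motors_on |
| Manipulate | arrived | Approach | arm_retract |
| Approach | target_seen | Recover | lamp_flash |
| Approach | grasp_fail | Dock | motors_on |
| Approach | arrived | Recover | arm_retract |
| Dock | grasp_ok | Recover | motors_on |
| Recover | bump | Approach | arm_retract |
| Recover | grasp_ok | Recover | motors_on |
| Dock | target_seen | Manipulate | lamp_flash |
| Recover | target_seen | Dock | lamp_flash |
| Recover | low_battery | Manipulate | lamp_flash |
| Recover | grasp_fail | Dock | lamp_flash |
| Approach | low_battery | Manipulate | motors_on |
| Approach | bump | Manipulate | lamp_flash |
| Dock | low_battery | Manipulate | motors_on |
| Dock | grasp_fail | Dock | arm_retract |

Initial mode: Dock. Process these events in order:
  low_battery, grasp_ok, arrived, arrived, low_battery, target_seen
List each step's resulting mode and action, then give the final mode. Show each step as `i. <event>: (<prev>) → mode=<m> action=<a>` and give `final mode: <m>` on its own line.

1. low_battery: (Dock) → mode=Manipulate action=motors_on
2. grasp_ok: (Manipulate) → mode=Dock action=arm_retract
3. arrived: (Dock) → mode=Approach action=lamp_flash
4. arrived: (Approach) → mode=Recover action=arm_retract
5. low_battery: (Recover) → mode=Manipulate action=lamp_flash
6. target_seen: (Manipulate) → mode=Manipulate action=lamp_flash

final mode: Manipulate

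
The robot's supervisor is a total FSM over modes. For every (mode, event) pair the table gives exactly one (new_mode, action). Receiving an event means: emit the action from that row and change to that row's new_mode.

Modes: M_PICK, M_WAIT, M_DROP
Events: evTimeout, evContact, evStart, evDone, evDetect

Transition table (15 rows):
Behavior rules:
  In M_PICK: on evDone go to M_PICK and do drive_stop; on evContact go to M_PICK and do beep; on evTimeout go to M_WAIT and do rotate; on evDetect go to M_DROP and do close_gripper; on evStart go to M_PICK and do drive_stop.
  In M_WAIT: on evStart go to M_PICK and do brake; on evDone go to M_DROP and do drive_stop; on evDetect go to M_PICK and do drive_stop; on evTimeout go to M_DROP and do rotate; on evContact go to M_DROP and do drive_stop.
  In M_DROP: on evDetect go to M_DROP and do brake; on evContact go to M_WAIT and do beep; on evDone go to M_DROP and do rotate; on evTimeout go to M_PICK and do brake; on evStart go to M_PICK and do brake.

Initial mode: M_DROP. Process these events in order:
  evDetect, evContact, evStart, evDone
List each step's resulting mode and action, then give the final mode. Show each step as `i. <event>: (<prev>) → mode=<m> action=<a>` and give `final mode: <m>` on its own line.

final mode: M_PICK

1. evDetect: (M_DROP) → mode=M_DROP action=brake
2. evContact: (M_DROP) → mode=M_WAIT action=beep
3. evStart: (M_WAIT) → mode=M_PICK action=brake
4. evDone: (M_PICK) → mode=M_PICK action=drive_stop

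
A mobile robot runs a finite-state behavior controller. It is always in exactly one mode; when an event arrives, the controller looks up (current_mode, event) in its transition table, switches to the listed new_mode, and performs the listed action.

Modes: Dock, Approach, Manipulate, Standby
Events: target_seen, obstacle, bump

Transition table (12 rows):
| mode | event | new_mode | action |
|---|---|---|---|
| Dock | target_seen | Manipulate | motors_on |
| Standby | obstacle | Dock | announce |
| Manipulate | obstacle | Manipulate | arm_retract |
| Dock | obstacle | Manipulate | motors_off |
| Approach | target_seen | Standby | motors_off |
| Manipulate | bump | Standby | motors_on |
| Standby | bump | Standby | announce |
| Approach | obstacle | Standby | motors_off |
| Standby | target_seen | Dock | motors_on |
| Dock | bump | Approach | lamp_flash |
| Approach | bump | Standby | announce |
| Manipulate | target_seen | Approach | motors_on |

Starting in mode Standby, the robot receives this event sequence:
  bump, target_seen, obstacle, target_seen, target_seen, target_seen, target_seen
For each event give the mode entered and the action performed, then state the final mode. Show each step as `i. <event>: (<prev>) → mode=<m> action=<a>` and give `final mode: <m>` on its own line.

1. bump: (Standby) → mode=Standby action=announce
2. target_seen: (Standby) → mode=Dock action=motors_on
3. obstacle: (Dock) → mode=Manipulate action=motors_off
4. target_seen: (Manipulate) → mode=Approach action=motors_on
5. target_seen: (Approach) → mode=Standby action=motors_off
6. target_seen: (Standby) → mode=Dock action=motors_on
7. target_seen: (Dock) → mode=Manipulate action=motors_on

final mode: Manipulate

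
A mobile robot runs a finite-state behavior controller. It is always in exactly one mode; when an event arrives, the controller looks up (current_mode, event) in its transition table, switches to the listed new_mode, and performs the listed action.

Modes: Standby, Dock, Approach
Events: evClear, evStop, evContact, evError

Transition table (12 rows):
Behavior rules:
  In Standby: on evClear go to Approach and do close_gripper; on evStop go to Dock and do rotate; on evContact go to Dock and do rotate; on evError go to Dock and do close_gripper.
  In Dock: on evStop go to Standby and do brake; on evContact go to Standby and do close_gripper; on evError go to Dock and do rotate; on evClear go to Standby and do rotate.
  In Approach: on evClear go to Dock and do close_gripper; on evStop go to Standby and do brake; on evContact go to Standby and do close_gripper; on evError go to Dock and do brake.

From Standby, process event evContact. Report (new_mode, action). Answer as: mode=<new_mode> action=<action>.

mode=Dock action=rotate

current mode = Standby; filter table to that mode:
  (Standby, evClear) → (Approach, close_gripper)
  (Standby, evStop) → (Dock, rotate)
  (Standby, evContact) → (Dock, rotate)  ← event matches
  (Standby, evError) → (Dock, close_gripper)
event = evContact selects (Dock, rotate)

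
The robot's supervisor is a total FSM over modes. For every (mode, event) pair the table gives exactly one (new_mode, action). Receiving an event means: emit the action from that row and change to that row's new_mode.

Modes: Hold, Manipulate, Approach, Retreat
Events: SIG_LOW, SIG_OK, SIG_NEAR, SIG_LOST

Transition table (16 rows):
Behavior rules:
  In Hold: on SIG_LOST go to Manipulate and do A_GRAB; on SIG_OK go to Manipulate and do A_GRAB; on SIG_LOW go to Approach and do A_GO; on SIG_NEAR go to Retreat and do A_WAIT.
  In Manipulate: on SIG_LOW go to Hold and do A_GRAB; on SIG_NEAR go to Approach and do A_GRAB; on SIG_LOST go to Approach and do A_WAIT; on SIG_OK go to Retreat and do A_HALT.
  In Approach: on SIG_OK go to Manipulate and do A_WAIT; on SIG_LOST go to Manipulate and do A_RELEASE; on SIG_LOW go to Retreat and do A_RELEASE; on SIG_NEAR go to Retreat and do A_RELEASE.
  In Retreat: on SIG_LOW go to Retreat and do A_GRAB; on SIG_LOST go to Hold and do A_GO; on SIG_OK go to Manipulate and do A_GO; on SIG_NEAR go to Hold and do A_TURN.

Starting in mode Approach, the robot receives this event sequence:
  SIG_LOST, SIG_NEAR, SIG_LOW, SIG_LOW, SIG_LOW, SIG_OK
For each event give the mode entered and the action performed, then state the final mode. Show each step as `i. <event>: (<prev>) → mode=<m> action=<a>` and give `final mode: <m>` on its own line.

final mode: Manipulate

1. SIG_LOST: (Approach) → mode=Manipulate action=A_RELEASE
2. SIG_NEAR: (Manipulate) → mode=Approach action=A_GRAB
3. SIG_LOW: (Approach) → mode=Retreat action=A_RELEASE
4. SIG_LOW: (Retreat) → mode=Retreat action=A_GRAB
5. SIG_LOW: (Retreat) → mode=Retreat action=A_GRAB
6. SIG_OK: (Retreat) → mode=Manipulate action=A_GO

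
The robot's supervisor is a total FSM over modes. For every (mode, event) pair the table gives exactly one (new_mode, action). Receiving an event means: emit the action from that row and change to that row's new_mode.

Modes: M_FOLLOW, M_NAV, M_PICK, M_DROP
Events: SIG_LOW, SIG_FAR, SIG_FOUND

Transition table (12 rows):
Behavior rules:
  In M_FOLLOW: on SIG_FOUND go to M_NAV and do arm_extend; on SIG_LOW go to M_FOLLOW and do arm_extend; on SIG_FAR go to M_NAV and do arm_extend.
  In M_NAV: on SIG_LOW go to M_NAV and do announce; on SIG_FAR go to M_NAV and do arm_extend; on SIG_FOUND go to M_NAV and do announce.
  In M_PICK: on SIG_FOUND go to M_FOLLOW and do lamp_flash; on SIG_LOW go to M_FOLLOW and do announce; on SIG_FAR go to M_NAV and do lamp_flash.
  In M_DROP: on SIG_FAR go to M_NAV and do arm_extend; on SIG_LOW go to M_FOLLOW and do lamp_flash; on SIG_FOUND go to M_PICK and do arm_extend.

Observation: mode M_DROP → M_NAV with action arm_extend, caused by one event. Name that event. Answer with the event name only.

try SIG_LOW: (M_DROP, SIG_LOW) → (M_FOLLOW, lamp_flash)
try SIG_FAR: (M_DROP, SIG_FAR) → (M_NAV, arm_extend)  ← matches
try SIG_FOUND: (M_DROP, SIG_FOUND) → (M_PICK, arm_extend)

SIG_FAR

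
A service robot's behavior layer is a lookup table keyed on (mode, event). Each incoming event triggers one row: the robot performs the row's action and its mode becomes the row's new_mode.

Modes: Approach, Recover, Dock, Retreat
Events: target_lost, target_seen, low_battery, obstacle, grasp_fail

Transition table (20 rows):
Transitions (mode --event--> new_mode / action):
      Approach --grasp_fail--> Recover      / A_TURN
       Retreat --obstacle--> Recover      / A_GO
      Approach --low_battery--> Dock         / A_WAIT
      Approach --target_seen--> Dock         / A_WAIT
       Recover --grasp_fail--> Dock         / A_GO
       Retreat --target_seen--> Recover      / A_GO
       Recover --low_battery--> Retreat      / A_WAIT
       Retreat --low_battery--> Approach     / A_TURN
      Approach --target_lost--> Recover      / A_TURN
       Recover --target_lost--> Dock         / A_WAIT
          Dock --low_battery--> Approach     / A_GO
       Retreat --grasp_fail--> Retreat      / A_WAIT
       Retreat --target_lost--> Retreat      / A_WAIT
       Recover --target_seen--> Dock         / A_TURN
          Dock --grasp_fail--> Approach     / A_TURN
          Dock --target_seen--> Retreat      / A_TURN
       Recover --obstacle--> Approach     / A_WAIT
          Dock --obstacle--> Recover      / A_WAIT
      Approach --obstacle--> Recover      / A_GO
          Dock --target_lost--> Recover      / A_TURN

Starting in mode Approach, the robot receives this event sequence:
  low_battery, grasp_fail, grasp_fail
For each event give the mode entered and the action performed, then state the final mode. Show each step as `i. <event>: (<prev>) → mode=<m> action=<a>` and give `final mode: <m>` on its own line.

1. low_battery: (Approach) → mode=Dock action=A_WAIT
2. grasp_fail: (Dock) → mode=Approach action=A_TURN
3. grasp_fail: (Approach) → mode=Recover action=A_TURN

final mode: Recover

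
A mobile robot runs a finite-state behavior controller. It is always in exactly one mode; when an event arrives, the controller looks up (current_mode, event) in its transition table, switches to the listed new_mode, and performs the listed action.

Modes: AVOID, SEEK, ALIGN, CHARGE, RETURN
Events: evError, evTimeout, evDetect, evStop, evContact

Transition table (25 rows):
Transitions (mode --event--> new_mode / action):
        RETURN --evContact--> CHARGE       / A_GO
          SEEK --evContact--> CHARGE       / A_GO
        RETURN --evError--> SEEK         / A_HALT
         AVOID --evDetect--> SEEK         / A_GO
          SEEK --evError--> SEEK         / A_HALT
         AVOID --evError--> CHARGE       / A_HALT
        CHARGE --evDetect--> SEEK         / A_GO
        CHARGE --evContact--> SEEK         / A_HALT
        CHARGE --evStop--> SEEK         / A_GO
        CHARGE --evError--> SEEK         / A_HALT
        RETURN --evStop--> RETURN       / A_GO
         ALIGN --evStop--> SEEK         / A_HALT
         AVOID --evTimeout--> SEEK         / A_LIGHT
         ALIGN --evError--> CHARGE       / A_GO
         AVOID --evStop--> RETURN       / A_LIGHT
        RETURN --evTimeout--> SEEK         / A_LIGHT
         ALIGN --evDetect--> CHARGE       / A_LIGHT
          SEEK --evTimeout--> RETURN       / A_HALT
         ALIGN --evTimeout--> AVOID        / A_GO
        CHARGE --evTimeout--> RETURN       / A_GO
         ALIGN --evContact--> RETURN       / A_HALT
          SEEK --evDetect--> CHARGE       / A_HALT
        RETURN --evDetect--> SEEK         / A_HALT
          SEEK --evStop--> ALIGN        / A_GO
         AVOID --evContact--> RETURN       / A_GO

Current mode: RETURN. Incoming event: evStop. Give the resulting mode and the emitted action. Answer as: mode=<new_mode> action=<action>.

mode=RETURN action=A_GO

current mode = RETURN; filter table to that mode:
  (RETURN, evContact) → (CHARGE, A_GO)
  (RETURN, evError) → (SEEK, A_HALT)
  (RETURN, evStop) → (RETURN, A_GO)  ← event matches
  (RETURN, evTimeout) → (SEEK, A_LIGHT)
  (RETURN, evDetect) → (SEEK, A_HALT)
event = evStop selects (RETURN, A_GO)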